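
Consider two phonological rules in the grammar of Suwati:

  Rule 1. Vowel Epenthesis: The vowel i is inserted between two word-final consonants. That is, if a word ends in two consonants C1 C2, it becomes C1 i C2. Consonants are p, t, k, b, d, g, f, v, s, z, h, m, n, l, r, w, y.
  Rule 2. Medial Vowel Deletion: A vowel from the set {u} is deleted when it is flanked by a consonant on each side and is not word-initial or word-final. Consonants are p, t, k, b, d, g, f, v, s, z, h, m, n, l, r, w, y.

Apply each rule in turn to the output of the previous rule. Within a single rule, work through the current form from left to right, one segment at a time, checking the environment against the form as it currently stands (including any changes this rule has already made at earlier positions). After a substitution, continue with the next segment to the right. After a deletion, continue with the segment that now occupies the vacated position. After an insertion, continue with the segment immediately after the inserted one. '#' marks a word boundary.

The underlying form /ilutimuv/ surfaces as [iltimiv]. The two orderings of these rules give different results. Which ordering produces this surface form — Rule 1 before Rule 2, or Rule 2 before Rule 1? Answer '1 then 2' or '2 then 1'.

Order 1 then 2:
  1 Vowel Epenthesis: no change — [ilutimuv]
  2 Medial Vowel Deletion: [ilutimuv] → [iltimv]
  result: [iltimv]
Order 2 then 1:
  2 Medial Vowel Deletion: [ilutimuv] → [iltimv]
  1 Vowel Epenthesis: [iltimv] → [iltimiv]
  result: [iltimiv]

2 then 1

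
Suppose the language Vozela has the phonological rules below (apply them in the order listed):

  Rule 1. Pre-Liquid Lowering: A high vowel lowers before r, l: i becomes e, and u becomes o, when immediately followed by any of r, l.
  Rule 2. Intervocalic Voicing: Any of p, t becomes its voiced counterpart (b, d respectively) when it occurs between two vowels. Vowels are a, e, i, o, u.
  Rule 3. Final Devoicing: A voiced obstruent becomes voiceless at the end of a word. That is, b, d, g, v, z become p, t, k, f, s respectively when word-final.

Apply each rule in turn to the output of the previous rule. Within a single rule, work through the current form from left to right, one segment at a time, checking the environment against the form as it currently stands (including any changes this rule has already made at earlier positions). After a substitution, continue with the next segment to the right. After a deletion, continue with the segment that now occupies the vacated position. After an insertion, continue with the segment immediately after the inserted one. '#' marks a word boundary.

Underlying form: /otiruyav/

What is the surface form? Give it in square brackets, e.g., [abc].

[oderuyaf]

Rule 1 Pre-Liquid Lowering: [otiruyav] → [oteruyav]
Rule 2 Intervocalic Voicing: [oteruyav] → [oderuyav]
Rule 3 Final Devoicing: [oderuyav] → [oderuyaf]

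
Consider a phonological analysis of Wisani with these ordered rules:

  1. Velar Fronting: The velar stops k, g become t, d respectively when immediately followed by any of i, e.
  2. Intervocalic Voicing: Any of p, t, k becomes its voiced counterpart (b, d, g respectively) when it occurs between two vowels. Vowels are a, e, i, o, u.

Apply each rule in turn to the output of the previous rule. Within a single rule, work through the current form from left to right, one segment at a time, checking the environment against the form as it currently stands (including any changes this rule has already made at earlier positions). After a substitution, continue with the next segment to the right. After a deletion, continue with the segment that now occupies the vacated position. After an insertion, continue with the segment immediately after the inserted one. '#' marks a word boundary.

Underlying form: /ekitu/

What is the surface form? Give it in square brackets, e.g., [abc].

1 Velar Fronting: [ekitu] → [etitu]
2 Intervocalic Voicing: [etitu] → [edidu]

[edidu]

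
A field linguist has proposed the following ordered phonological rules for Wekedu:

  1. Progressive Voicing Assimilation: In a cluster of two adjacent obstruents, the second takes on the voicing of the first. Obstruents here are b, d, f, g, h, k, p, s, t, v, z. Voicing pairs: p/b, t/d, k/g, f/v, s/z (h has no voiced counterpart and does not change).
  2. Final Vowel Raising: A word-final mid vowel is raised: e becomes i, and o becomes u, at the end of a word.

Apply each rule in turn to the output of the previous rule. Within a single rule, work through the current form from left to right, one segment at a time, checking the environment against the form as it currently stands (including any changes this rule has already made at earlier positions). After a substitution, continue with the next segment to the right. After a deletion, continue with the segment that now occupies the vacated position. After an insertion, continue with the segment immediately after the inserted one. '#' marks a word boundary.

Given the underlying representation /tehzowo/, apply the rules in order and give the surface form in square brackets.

1 Progressive Voicing Assimilation: [tehzowo] → [tehsowo]
2 Final Vowel Raising: [tehsowo] → [tehsowu]

[tehsowu]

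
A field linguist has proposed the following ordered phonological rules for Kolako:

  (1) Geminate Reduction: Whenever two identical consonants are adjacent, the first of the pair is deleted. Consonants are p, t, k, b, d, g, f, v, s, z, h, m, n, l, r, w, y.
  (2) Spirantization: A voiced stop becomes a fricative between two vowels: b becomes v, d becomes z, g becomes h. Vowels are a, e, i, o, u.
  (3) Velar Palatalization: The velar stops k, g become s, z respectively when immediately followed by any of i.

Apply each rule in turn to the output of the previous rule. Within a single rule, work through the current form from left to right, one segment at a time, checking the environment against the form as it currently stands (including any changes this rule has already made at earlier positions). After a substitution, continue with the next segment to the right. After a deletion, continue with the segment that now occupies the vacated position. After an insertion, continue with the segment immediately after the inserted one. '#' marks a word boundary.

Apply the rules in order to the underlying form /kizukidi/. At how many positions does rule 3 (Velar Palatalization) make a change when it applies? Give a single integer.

(1) Geminate Reduction: no change — [kizukidi]
(2) Spirantization: [kizukidi] → [kizukizi]
(3) Velar Palatalization: [kizukizi] → [sizusizi]
Rule 3 changed 2 position(s).

2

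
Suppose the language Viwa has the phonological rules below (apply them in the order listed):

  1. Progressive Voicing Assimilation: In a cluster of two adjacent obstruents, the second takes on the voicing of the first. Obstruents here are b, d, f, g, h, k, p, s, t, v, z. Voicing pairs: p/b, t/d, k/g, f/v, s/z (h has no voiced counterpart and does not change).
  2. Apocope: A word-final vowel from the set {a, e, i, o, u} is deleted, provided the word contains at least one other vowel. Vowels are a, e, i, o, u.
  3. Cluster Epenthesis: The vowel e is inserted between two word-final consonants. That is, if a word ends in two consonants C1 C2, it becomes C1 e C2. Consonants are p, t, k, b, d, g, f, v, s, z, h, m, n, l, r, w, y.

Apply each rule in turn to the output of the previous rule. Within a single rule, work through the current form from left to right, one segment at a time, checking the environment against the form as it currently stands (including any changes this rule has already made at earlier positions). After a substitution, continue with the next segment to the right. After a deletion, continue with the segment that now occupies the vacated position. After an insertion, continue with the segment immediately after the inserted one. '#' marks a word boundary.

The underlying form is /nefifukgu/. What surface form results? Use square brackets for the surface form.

[nefifukek]

1 Progressive Voicing Assimilation: [nefifukgu] → [nefifukku]
2 Apocope: [nefifukku] → [nefifukk]
3 Cluster Epenthesis: [nefifukk] → [nefifukek]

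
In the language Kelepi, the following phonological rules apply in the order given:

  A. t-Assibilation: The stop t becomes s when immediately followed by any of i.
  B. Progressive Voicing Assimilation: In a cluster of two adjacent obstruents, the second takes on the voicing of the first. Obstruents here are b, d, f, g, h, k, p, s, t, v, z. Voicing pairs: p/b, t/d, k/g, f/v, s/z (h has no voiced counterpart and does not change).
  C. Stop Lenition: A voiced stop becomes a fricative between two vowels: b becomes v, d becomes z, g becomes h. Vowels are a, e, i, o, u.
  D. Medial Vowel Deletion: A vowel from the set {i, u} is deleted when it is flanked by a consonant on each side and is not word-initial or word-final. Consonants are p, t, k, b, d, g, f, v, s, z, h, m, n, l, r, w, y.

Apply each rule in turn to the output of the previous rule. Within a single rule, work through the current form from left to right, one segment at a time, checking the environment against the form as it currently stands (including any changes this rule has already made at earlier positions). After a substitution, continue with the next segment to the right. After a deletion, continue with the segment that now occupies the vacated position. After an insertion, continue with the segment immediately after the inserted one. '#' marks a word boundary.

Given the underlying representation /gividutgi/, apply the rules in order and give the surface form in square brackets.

A t-Assibilation: no change — [gividutgi]
B Progressive Voicing Assimilation: [gividutgi] → [gividutki]
C Stop Lenition: [gividutki] → [givizutki]
D Medial Vowel Deletion: [givizutki] → [gvztki]

[gvztki]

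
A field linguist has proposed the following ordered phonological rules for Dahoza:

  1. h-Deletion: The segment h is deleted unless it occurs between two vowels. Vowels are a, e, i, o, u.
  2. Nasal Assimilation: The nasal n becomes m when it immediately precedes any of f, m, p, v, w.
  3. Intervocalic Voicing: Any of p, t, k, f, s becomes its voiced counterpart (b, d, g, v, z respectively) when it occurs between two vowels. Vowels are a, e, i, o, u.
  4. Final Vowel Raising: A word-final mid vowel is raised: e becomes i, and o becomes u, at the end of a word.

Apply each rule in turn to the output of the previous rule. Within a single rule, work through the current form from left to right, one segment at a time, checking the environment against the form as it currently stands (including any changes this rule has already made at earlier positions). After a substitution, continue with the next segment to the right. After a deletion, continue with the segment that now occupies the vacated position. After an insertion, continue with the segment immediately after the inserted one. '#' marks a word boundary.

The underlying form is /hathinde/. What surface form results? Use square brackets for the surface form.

[adindi]

1 h-Deletion: [hathinde] → [atinde]
2 Nasal Assimilation: no change — [atinde]
3 Intervocalic Voicing: [atinde] → [adinde]
4 Final Vowel Raising: [adinde] → [adindi]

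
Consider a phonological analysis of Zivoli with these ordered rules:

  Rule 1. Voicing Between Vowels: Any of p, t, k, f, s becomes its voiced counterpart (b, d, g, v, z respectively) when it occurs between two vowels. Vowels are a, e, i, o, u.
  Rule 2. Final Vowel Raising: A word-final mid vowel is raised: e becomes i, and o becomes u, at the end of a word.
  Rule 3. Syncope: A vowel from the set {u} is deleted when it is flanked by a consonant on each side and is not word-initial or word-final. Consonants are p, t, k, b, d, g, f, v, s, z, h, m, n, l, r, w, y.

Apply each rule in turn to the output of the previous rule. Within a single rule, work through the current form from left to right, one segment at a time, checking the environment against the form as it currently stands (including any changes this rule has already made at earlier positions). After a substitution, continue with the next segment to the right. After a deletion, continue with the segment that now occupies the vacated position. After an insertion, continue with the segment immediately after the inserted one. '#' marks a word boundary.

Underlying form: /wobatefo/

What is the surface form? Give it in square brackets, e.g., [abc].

Rule 1 Voicing Between Vowels: [wobatefo] → [wobadevo]
Rule 2 Final Vowel Raising: [wobadevo] → [wobadevu]
Rule 3 Syncope: no change — [wobadevu]

[wobadevu]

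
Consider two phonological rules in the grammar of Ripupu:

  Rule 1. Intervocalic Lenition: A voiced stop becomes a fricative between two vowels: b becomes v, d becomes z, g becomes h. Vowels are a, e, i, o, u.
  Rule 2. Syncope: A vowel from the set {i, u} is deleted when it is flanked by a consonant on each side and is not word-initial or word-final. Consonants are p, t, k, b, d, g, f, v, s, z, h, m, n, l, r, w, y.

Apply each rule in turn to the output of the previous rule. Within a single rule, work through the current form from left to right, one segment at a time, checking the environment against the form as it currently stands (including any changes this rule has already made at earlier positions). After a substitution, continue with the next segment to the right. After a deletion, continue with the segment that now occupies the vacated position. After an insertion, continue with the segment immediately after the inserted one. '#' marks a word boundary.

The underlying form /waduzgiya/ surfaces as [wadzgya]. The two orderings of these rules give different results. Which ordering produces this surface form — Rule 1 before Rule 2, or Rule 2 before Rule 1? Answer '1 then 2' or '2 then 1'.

Order 1 then 2:
  1 Intervocalic Lenition: [waduzgiya] → [wazuzgiya]
  2 Syncope: [wazuzgiya] → [wazzgya]
  result: [wazzgya]
Order 2 then 1:
  2 Syncope: [waduzgiya] → [wadzgya]
  1 Intervocalic Lenition: no change — [wadzgya]
  result: [wadzgya]

2 then 1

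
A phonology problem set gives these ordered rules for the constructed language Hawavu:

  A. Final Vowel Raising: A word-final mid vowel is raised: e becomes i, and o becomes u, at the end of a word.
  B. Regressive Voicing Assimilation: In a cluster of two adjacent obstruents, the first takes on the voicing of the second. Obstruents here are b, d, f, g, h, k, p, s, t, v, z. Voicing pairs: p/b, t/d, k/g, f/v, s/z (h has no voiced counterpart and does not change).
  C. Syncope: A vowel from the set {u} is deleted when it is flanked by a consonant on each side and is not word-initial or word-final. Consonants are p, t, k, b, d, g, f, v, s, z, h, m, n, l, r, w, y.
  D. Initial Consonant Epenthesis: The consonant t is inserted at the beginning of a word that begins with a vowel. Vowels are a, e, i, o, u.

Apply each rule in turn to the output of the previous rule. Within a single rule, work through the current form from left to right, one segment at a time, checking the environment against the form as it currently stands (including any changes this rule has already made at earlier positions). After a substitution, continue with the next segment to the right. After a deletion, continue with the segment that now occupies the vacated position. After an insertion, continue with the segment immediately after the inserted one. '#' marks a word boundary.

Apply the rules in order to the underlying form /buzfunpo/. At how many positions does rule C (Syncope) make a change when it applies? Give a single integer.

2

A Final Vowel Raising: [buzfunpo] → [buzfunpu]
B Regressive Voicing Assimilation: [buzfunpu] → [busfunpu]
C Syncope: [busfunpu] → [bsfnpu]
D Initial Consonant Epenthesis: no change — [bsfnpu]
Rule C changed 2 position(s).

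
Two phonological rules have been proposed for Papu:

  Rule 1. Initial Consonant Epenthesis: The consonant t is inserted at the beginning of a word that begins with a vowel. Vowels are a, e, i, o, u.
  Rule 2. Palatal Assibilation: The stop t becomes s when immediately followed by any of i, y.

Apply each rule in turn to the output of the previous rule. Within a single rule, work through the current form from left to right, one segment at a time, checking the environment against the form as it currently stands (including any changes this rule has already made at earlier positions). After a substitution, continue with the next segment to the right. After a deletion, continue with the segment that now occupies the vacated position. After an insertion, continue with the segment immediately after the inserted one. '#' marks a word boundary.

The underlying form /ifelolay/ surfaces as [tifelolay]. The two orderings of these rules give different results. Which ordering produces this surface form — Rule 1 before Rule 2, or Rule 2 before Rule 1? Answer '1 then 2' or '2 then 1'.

Order 1 then 2:
  1 Initial Consonant Epenthesis: [ifelolay] → [tifelolay]
  2 Palatal Assibilation: [tifelolay] → [sifelolay]
  result: [sifelolay]
Order 2 then 1:
  2 Palatal Assibilation: no change — [ifelolay]
  1 Initial Consonant Epenthesis: [ifelolay] → [tifelolay]
  result: [tifelolay]

2 then 1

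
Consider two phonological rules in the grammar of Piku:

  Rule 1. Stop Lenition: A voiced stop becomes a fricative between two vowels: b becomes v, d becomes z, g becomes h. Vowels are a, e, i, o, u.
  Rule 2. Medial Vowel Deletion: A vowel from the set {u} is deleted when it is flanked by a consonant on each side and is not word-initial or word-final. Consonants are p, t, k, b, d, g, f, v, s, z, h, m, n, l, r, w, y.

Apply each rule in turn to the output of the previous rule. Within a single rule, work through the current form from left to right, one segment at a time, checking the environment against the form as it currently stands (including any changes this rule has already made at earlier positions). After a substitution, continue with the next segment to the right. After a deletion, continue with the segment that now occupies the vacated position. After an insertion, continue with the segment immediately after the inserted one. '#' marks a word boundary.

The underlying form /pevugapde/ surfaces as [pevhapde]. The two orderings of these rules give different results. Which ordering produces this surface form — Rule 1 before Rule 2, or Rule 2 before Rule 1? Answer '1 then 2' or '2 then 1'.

1 then 2

Order 1 then 2:
  1 Stop Lenition: [pevugapde] → [pevuhapde]
  2 Medial Vowel Deletion: [pevuhapde] → [pevhapde]
  result: [pevhapde]
Order 2 then 1:
  2 Medial Vowel Deletion: [pevugapde] → [pevgapde]
  1 Stop Lenition: no change — [pevgapde]
  result: [pevgapde]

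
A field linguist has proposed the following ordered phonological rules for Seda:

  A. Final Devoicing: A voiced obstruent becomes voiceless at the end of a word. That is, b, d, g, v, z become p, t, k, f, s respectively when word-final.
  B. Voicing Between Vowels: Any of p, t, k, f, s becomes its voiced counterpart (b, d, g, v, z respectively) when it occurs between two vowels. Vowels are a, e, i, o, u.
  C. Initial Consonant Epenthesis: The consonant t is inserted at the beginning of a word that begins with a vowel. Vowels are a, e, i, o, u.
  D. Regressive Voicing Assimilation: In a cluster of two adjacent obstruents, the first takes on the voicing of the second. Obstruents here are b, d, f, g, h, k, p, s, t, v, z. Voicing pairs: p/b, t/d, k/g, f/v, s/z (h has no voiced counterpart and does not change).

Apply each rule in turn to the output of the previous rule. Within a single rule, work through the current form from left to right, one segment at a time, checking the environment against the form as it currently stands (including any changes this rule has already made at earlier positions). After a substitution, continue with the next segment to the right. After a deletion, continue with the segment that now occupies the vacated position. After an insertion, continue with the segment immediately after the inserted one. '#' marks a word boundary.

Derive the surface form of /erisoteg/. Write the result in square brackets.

[terizodek]

A Final Devoicing: [erisoteg] → [erisotek]
B Voicing Between Vowels: [erisotek] → [erizodek]
C Initial Consonant Epenthesis: [erizodek] → [terizodek]
D Regressive Voicing Assimilation: no change — [terizodek]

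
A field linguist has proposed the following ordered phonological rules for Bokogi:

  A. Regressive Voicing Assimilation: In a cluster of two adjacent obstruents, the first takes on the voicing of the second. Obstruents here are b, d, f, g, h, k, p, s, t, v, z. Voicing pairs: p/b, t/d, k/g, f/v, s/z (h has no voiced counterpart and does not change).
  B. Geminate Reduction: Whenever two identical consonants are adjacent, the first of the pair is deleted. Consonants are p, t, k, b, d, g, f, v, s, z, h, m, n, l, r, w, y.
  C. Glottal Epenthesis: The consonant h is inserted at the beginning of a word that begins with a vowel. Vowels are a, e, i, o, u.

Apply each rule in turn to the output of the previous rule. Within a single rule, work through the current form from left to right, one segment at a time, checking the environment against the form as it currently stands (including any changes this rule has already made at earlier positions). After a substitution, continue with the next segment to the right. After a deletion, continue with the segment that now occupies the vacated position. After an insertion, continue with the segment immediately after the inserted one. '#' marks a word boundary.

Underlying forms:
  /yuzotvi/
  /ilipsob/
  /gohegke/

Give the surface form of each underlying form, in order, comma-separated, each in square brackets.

[yuzodvi], [hilipsob], [goheke]

/yuzotvi/:
  A Regressive Voicing Assimilation: [yuzotvi] → [yuzodvi]
  B Geminate Reduction: no change — [yuzodvi]
  C Glottal Epenthesis: no change — [yuzodvi]
/ilipsob/:
  A Regressive Voicing Assimilation: no change — [ilipsob]
  B Geminate Reduction: no change — [ilipsob]
  C Glottal Epenthesis: [ilipsob] → [hilipsob]
/gohegke/:
  A Regressive Voicing Assimilation: [gohegke] → [gohekke]
  B Geminate Reduction: [gohekke] → [goheke]
  C Glottal Epenthesis: no change — [goheke]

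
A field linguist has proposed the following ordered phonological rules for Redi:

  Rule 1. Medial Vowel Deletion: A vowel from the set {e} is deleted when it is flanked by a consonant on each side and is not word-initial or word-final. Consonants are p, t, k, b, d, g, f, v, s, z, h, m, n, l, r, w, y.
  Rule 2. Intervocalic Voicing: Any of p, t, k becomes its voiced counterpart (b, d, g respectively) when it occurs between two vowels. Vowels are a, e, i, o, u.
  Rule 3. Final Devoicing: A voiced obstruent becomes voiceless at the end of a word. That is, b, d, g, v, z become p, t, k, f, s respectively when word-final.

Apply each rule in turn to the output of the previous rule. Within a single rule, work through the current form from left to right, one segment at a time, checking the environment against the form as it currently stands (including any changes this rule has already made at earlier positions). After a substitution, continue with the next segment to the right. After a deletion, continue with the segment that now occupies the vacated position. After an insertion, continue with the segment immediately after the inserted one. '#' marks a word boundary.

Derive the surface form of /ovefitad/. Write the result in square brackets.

Rule 1 Medial Vowel Deletion: [ovefitad] → [ovfitad]
Rule 2 Intervocalic Voicing: [ovfitad] → [ovfidad]
Rule 3 Final Devoicing: [ovfidad] → [ovfidat]

[ovfidat]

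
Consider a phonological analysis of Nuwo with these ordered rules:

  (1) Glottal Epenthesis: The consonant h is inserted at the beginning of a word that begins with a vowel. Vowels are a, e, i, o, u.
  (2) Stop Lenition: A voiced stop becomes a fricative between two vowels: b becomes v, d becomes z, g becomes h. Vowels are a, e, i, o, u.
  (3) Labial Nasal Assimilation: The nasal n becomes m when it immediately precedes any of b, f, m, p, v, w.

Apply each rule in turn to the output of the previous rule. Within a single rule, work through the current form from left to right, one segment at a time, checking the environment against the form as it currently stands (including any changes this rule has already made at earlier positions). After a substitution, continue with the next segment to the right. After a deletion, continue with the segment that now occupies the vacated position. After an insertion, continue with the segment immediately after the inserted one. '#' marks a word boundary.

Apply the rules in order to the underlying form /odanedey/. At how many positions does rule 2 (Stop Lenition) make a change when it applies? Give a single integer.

2

(1) Glottal Epenthesis: [odanedey] → [hodanedey]
(2) Stop Lenition: [hodanedey] → [hozanezey]
(3) Labial Nasal Assimilation: no change — [hozanezey]
Rule 2 changed 2 position(s).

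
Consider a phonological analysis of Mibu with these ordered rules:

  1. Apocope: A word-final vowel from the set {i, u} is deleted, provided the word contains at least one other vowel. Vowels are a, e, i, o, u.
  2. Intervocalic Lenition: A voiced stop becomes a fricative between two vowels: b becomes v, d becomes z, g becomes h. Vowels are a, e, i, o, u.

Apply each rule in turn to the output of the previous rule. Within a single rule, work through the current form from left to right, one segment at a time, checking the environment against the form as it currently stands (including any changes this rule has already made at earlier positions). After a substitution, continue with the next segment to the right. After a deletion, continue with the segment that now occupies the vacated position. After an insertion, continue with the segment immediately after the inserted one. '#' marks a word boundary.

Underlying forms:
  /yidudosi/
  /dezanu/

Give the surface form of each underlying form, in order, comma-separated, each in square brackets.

/yidudosi/:
  1 Apocope: [yidudosi] → [yidudos]
  2 Intervocalic Lenition: [yidudos] → [yizuzos]
/dezanu/:
  1 Apocope: [dezanu] → [dezan]
  2 Intervocalic Lenition: no change — [dezan]

[yizuzos], [dezan]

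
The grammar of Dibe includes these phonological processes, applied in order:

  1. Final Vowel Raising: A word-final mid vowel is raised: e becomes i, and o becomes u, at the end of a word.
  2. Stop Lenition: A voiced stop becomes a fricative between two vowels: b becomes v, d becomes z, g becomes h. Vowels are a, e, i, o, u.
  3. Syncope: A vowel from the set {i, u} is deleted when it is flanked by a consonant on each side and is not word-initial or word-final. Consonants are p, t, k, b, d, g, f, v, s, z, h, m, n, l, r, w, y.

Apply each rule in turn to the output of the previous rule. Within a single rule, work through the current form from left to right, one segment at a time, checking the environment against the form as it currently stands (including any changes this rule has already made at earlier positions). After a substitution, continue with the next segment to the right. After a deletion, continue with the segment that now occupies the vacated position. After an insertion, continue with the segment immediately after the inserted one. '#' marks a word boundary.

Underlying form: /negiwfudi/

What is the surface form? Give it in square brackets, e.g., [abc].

[nehwfzi]

1 Final Vowel Raising: no change — [negiwfudi]
2 Stop Lenition: [negiwfudi] → [nehiwfuzi]
3 Syncope: [nehiwfuzi] → [nehwfzi]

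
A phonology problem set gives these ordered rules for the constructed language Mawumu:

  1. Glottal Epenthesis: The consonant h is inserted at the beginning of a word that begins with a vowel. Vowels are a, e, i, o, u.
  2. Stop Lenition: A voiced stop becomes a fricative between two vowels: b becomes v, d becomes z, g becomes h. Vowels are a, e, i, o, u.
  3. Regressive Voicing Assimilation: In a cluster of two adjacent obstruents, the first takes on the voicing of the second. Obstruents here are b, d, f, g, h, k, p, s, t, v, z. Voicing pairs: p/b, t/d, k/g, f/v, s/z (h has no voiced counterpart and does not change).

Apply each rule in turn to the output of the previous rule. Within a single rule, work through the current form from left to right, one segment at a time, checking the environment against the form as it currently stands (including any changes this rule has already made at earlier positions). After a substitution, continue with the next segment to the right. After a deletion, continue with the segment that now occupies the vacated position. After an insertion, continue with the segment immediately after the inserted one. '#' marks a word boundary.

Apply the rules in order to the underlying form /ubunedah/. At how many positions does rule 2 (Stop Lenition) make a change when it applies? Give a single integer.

1 Glottal Epenthesis: [ubunedah] → [hubunedah]
2 Stop Lenition: [hubunedah] → [huvunezah]
3 Regressive Voicing Assimilation: no change — [huvunezah]
Rule 2 changed 2 position(s).

2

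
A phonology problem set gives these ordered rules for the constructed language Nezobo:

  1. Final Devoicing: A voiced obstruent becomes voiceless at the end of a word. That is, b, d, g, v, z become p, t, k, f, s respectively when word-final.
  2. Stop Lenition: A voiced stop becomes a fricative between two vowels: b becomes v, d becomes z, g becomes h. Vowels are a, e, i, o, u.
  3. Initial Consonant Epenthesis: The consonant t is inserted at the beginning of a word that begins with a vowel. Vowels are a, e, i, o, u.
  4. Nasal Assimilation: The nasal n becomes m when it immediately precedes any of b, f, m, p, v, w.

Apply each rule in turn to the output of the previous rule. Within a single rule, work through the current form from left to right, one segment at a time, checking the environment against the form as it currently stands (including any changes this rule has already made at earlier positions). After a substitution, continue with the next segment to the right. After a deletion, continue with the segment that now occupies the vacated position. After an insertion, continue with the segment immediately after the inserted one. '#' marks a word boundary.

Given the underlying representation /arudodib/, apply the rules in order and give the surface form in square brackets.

1 Final Devoicing: [arudodib] → [arudodip]
2 Stop Lenition: [arudodip] → [aruzozip]
3 Initial Consonant Epenthesis: [aruzozip] → [taruzozip]
4 Nasal Assimilation: no change — [taruzozip]

[taruzozip]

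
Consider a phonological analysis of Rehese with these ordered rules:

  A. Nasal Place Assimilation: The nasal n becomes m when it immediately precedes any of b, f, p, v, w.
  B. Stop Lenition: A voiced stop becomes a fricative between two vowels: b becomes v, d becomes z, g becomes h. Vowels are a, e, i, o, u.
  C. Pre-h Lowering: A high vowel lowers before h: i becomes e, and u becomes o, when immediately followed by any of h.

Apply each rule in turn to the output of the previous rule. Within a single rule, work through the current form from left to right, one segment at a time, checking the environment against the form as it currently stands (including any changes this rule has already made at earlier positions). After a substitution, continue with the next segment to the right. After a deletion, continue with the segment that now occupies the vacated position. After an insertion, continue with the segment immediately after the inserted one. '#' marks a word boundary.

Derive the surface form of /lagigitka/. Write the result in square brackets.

A Nasal Place Assimilation: no change — [lagigitka]
B Stop Lenition: [lagigitka] → [lahihitka]
C Pre-h Lowering: [lahihitka] → [lahehitka]

[lahehitka]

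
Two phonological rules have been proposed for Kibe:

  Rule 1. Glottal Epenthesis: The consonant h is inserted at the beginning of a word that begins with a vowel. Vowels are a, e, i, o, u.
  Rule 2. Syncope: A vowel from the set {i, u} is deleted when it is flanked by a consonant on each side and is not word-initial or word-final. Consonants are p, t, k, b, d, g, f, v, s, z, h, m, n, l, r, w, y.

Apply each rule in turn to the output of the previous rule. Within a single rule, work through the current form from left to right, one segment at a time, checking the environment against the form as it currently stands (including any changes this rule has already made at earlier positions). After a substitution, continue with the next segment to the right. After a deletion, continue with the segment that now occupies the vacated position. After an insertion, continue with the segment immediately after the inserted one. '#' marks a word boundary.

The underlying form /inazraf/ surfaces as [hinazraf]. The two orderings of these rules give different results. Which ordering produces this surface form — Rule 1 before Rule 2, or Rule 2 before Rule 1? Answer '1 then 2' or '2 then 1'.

Order 1 then 2:
  1 Glottal Epenthesis: [inazraf] → [hinazraf]
  2 Syncope: [hinazraf] → [hnazraf]
  result: [hnazraf]
Order 2 then 1:
  2 Syncope: no change — [inazraf]
  1 Glottal Epenthesis: [inazraf] → [hinazraf]
  result: [hinazraf]

2 then 1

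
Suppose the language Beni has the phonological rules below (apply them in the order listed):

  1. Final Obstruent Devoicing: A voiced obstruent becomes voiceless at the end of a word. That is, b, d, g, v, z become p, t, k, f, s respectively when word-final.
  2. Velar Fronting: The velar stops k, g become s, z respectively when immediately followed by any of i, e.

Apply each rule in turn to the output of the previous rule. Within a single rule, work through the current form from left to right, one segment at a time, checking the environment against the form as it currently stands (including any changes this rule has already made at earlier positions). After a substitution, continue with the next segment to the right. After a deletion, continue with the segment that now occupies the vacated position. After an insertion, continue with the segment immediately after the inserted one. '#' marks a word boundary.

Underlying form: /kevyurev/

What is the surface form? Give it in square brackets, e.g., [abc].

[sevyuref]

1 Final Obstruent Devoicing: [kevyurev] → [kevyuref]
2 Velar Fronting: [kevyuref] → [sevyuref]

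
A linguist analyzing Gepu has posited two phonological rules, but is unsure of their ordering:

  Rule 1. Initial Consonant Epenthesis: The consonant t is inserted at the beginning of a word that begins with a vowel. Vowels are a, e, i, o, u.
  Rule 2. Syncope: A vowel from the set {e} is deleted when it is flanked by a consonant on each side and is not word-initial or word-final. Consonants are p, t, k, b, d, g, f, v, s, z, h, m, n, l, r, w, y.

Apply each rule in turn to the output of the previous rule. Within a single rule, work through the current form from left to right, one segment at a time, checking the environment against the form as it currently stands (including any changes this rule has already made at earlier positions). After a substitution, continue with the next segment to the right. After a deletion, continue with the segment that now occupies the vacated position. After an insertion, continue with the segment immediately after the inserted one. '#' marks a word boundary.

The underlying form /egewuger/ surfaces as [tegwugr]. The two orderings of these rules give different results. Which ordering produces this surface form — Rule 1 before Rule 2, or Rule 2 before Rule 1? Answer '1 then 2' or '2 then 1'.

2 then 1

Order 1 then 2:
  1 Initial Consonant Epenthesis: [egewuger] → [tegewuger]
  2 Syncope: [tegewuger] → [tgwugr]
  result: [tgwugr]
Order 2 then 1:
  2 Syncope: [egewuger] → [egwugr]
  1 Initial Consonant Epenthesis: [egwugr] → [tegwugr]
  result: [tegwugr]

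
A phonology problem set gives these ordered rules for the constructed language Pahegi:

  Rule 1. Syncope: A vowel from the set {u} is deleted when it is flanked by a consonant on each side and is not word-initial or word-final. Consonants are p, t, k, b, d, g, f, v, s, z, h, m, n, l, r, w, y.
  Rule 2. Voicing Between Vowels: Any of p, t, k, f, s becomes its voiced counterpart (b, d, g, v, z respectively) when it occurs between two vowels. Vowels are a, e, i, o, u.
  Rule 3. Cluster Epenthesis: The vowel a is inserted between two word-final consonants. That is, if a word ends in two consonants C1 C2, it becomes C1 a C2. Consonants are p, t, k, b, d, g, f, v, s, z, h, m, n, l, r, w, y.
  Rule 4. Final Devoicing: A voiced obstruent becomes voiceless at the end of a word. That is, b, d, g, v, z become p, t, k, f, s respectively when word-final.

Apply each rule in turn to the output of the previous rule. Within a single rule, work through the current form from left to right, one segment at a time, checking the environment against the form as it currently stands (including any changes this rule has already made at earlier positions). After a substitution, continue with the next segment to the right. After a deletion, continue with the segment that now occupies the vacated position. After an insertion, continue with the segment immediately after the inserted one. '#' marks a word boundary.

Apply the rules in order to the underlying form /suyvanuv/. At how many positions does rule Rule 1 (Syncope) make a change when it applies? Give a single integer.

Rule 1 Syncope: [suyvanuv] → [syvanv]
Rule 2 Voicing Between Vowels: no change — [syvanv]
Rule 3 Cluster Epenthesis: [syvanv] → [syvanav]
Rule 4 Final Devoicing: [syvanav] → [syvanaf]
Rule Rule 1 changed 2 position(s).

2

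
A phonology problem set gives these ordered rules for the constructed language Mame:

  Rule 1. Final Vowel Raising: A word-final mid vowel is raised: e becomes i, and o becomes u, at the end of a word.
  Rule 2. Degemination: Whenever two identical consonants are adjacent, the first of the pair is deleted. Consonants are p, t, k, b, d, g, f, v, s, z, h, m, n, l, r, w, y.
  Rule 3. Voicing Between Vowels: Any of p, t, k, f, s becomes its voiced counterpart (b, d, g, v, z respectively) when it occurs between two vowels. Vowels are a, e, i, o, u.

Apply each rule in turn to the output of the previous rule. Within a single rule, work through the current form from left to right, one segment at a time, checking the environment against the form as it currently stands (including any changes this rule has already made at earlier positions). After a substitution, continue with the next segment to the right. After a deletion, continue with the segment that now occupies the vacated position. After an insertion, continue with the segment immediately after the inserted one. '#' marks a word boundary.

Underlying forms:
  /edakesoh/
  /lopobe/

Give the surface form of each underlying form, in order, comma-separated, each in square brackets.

[edagezoh], [lobobi]

/edakesoh/:
  Rule 1 Final Vowel Raising: no change — [edakesoh]
  Rule 2 Degemination: no change — [edakesoh]
  Rule 3 Voicing Between Vowels: [edakesoh] → [edagezoh]
/lopobe/:
  Rule 1 Final Vowel Raising: [lopobe] → [lopobi]
  Rule 2 Degemination: no change — [lopobi]
  Rule 3 Voicing Between Vowels: [lopobi] → [lobobi]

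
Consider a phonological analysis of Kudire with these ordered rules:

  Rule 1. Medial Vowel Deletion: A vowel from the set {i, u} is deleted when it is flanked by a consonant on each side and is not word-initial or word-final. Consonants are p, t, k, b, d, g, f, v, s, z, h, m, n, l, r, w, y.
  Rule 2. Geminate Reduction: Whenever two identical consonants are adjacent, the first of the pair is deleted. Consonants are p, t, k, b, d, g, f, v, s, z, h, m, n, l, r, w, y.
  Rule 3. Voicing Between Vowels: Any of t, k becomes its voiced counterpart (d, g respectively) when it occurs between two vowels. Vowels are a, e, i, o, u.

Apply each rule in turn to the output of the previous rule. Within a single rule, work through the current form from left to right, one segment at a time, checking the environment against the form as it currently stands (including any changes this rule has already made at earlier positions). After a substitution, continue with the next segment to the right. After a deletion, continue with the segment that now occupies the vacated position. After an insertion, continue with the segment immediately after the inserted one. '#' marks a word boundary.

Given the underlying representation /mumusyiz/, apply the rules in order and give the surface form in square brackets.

Rule 1 Medial Vowel Deletion: [mumusyiz] → [mmsyz]
Rule 2 Geminate Reduction: [mmsyz] → [msyz]
Rule 3 Voicing Between Vowels: no change — [msyz]

[msyz]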